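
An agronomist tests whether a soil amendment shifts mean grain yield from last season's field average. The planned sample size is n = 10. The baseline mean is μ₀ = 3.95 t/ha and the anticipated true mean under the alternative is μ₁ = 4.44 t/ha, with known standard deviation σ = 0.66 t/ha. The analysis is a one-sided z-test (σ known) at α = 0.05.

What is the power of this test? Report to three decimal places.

Standardized effect: d = |μ₁ − μ₀| / σ = |4.44 − 3.95| / 0.66 = 0.7424
Noncentrality parameter: δ = d·√n = 0.7424 × √10 = 2.3478
Critical value for a one-sided test at α = 0.05: z_α = 1.645.
Power = P(Z > 1.645 − δ) = Φ(0.703) = 0.7589.

Power ≈ 0.759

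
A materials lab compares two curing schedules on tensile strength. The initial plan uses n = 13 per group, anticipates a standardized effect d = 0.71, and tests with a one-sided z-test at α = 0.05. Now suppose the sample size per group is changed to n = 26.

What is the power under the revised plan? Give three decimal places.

Power ≈ 0.820

With n = 26 per group: δ = d·√(n/2) = 0.71 × √(26/2) = 2.5599. Critical value z_{0.05} = 1.645.
Revised power = P(Z > 1.645 − δ) = Φ(0.915) = 0.8199.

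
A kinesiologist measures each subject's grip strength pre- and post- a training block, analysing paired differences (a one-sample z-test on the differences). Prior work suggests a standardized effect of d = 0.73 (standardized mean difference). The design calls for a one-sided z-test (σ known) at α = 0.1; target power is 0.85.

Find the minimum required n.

n = 11

For power 0.85 need Φ(δ − z_{0.1}) = 0.85, so δ = z_{0.1} + z_{0.15} = 1.282 + 1.036 = 2.318.
δ = d·√n ⇒ n = (δ/d)² = (2.318 / 0.73)² = 10.08.
Round up to the next whole unit.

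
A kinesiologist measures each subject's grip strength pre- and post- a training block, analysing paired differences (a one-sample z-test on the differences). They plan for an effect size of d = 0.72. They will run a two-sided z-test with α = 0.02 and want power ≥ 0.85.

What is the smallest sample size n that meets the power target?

n = 22

For power 0.85 need Φ(δ − z_{0.01}) = 0.85, so δ = z_{0.01} + z_{0.15} = 2.326 + 1.036 = 3.363.
(Ignoring the negligible lower-tail rejection probability gives the usual closed-form inversion.)
δ = d·√n ⇒ n = (δ/d)² = (3.363 / 0.72)² = 21.81.
Round up to the next whole unit.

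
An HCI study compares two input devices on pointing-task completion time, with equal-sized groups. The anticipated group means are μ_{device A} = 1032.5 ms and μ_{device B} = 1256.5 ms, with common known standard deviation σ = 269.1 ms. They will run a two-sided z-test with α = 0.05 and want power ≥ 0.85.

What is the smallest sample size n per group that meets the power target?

n = 26 per group

Standardized effect: d = |μ_{device A} − μ_{device B}| / σ = |1032.5 − 1256.5| / 269.1 = 0.8324
For power 0.85 need Φ(δ − z_{0.025}) = 0.85, so δ = z_{0.025} + z_{0.15} = 1.960 + 1.036 = 2.996.
(Ignoring the negligible lower-tail rejection probability gives the usual closed-form inversion.)
δ = d·√(n/2) ⇒ n = 2(δ/d)² = 2 × (2.996 / 0.8324)² = 25.92.
Rounding up, n = 26 per group.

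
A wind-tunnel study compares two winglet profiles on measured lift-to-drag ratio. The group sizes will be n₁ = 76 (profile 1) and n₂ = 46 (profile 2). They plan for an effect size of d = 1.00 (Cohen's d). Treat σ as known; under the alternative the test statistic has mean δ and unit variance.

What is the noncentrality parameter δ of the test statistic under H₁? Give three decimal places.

δ = d / √(1/n₁ + 1/n₂) = 1.00 / √(1/76 + 1/46) = 5.3531

δ ≈ 5.353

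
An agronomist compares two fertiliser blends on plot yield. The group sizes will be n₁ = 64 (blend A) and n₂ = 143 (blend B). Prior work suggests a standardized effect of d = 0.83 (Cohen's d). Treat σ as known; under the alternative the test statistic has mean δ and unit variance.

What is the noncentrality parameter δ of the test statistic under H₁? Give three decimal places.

δ ≈ 5.519

The noncentrality parameter scales effect size by the design's sample-size factor: δ = d / √(1/n₁ + 1/n₂) = 0.83 / √(1/64 + 1/143) = 5.5189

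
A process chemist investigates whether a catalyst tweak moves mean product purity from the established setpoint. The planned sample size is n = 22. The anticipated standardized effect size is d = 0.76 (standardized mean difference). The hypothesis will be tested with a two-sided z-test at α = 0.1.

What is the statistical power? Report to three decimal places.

Power ≈ 0.973

Noncentrality parameter: δ = d·√n = 0.76 × √22 = 3.5647
Two-sided α = 0.1 → critical value z_{0.05} = 1.645.
Power = Φ(δ − 1.645) + Φ(−δ − 1.645) = Φ(1.920) + Φ(-5.210) = 0.9726 + 0.0000 = 0.9726.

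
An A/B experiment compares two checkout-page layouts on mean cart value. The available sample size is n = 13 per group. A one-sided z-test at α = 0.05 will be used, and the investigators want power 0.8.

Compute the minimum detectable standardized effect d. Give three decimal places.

Required noncentrality: δ = z_{0.05} + z_{0.20} = 1.645 + 0.842 = 2.486.
δ = d·√(n/2) ⇒ d = δ/√(n/2) = 2.486/√(13/2) = 0.9753.

d ≈ 0.975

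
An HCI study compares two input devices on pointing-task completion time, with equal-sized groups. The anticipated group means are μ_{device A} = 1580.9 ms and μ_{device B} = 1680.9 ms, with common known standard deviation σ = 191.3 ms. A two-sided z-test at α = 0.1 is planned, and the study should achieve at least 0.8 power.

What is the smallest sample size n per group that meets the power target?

Standardized effect: d = |μ_{device A} − μ_{device B}| / σ = |1580.9 − 1680.9| / 191.3 = 0.5227
Set Φ(δ − 1.645) = 0.8; then δ − 1.645 = Φ⁻¹(0.8) = 0.842, giving δ = 2.486.
(For δ > 0 the lower-tail rejection region contributes negligibly to power, so the one-term inversion is standard.)
δ = d·√(n/2) ⇒ n = 2(δ/d)² = 2 × (2.486 / 0.5227)² = 45.25.
Rounding up, n = 46 per group.

n = 46 per group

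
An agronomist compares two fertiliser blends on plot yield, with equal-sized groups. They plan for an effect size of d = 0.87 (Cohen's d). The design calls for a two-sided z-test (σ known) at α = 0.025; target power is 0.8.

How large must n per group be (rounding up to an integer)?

Set Φ(δ − 2.241) = 0.8; then δ − 2.241 = Φ⁻¹(0.8) = 0.842, giving δ = 3.083.
(For δ > 0 the lower-tail rejection region contributes negligibly to power, so the one-term inversion is standard.)
δ = d·√(n/2) ⇒ n = 2(δ/d)² = 2 × (3.083 / 0.87)² = 25.12.
Rounding up, n = 26 per group.

n = 26 per group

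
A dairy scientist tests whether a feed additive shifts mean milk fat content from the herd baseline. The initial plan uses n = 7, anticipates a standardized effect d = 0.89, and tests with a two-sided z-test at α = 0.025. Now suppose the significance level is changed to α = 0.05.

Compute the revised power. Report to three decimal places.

δ = d·√n = 0.89 × √7 = 2.3547 (unchanged). New critical value: z_{0.025} = 1.960.
Revised power = Φ(δ − 1.960) + Φ(−δ − 1.960) = Φ(0.395) + Φ(-4.315) = 0.6535 + 0.0000 = 0.6535.

Power ≈ 0.653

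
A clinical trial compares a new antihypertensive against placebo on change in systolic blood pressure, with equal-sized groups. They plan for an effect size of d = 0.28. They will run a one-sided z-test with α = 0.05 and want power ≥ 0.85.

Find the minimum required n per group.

n = 184 per group

Set Φ(δ − 1.645) = 0.85; then δ − 1.645 = Φ⁻¹(0.85) = 1.036, giving δ = 2.681.
δ = d·√(n/2) ⇒ n = 2(δ/d)² = 2 × (2.681 / 0.28)² = 183.40.
Rounding up, n = 184 per group.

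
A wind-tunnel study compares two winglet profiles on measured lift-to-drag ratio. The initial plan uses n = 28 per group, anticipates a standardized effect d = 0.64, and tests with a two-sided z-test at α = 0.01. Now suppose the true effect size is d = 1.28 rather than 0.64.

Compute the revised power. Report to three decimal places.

With d = 1.28: δ = d·√(n/2) = 1.28 × √(28/2) = 4.7893. Critical value z_{0.005} = 2.576.
Revised power = Φ(δ − 2.576) + Φ(−δ − 2.576) = Φ(2.213) + Φ(-7.365) = 0.9866 + 0.0000 = 0.9866.

Power ≈ 0.987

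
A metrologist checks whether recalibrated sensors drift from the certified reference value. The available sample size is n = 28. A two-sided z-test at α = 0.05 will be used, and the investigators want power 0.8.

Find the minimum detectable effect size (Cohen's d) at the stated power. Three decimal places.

d ≈ 0.529

Need Φ(δ − 1.960) = 0.8, so δ = 1.960 + 0.842 = 2.802.
(The second rejection-region term Φ(−δ − z_{α/2}) is negligible and dropped.)
δ = d·√n ⇒ d = δ/√n = 2.802/√28 = 0.5294.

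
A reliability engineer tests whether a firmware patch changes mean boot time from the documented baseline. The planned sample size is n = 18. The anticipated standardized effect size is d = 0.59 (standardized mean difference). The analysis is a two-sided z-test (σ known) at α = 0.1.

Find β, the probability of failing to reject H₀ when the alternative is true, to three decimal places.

β ≈ 0.195

Noncentrality parameter: δ = d·√n = 0.59 × √18 = 2.5032
Critical value for a two-sided test at α = 0.1: z_{α/2} = 1.645.
Power = Φ(δ − 1.645) + Φ(−δ − 1.645) = Φ(0.858) + Φ(-4.148) = 0.8046 + 0.0000 = 0.8047.
Type II error: β = 1 − power = 1 − 0.8047 = 0.1953.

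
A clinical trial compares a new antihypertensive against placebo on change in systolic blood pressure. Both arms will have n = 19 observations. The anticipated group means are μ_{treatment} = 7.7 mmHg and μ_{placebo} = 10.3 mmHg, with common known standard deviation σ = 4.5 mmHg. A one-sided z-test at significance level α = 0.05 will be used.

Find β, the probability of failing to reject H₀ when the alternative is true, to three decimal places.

Standardized effect: d = |μ_{treatment} − μ_{placebo}| / σ = |7.7 − 10.3| / 4.5 = 0.5778
Noncentrality parameter: δ = d·√(n/2) = 0.5778 × √(19/2) = 1.7808
One-sided α = 0.05 → critical value z_{0.05} = 1.645.
Power = Φ(δ − 1.645) = Φ(0.136) = 0.5541.
Type II error: β = 1 − power = 1 − 0.5541 = 0.4459.

β ≈ 0.446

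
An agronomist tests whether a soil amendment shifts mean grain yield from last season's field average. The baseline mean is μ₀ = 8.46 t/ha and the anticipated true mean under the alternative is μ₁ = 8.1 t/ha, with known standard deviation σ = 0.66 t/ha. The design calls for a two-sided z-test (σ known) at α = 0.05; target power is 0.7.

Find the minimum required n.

n = 21

Standardized effect: d = |μ₁ − μ₀| / σ = |8.1 − 8.46| / 0.66 = 0.5455
For power 0.7 need Φ(δ − z_{0.025}) = 0.7, so δ = z_{0.025} + z_{0.30} = 1.960 + 0.524 = 2.484.
(For δ > 0 the lower-tail rejection region contributes negligibly to power, so the one-term inversion is standard.)
δ = d·√n ⇒ n = (δ/d)² = (2.484 / 0.5455)² = 20.75.
Round up to the next whole unit.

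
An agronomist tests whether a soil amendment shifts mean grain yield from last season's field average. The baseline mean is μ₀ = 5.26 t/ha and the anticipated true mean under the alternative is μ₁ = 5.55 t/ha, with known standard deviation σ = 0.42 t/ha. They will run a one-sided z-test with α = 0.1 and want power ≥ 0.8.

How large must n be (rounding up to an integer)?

n = 10

Standardized effect: d = |μ₁ − μ₀| / σ = |5.55 − 5.26| / 0.42 = 0.6905
Set Φ(δ − 1.282) = 0.8; then δ − 1.282 = Φ⁻¹(0.8) = 0.842, giving δ = 2.123.
δ = d·√n ⇒ n = (δ/d)² = (2.123 / 0.6905)² = 9.46.
Rounding up, n = 10.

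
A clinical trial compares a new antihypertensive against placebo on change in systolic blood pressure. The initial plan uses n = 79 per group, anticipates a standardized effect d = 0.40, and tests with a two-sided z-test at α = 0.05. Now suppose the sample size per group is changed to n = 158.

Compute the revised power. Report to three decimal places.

Power ≈ 0.945

With n = 158 per group: δ = d·√(n/2) = 0.40 × √(158/2) = 3.5553. Critical value z_{0.025} = 1.960.
Revised power = Φ(δ − 1.960) + Φ(−δ − 1.960) = Φ(1.595) + Φ(-5.515) = 0.9447 + 0.0000 = 0.9447.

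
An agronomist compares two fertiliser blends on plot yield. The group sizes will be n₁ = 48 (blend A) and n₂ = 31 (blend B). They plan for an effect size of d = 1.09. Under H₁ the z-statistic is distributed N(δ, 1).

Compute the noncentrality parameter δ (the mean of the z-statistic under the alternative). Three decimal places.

The noncentrality parameter scales effect size by the design's sample-size factor: δ = d / √(1/n₁ + 1/n₂) = 1.09 / √(1/48 + 1/31) = 4.7306

δ ≈ 4.731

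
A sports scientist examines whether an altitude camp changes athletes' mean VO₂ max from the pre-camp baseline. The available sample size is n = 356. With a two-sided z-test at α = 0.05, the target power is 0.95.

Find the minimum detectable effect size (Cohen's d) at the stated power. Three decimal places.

d ≈ 0.191

Need Φ(δ − 1.960) = 0.95, so δ = 1.960 + 1.645 = 3.605.
(Lower-tail contribution to power is negligible for δ > 0.)
δ = d·√n ⇒ d = δ/√n = 3.605/√356 = 0.1911.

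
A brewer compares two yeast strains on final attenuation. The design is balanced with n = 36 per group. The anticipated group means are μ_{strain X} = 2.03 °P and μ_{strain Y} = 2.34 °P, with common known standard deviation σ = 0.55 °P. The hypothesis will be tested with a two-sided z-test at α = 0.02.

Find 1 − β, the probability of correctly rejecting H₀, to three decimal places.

Standardized effect: d = |μ_{strain X} − μ_{strain Y}| / σ = |2.03 − 2.34| / 0.55 = 0.5636
Noncentrality parameter: δ = d·√(n/2) = 0.5636 × √(36/2) = 2.3913
Two-sided α = 0.02 → critical value z_{0.01} = 2.326.
Power = Φ(δ − 2.326) + Φ(−δ − 2.326) = Φ(0.065) + Φ(-4.718) = 0.5259 + 0.0000 = 0.5259.

Power ≈ 0.526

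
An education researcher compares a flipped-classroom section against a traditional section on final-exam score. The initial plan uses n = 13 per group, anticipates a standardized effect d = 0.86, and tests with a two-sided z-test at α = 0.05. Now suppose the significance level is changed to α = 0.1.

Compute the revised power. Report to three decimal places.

δ = d·√(n/2) = 0.86 × √(13/2) = 2.1926 (unchanged). New critical value: z_{0.05} = 1.645.
Revised power = Φ(δ − 1.645) + Φ(−δ − 1.645) = Φ(0.548) + Φ(-3.837) = 0.7081 + 0.0001 = 0.7081.

Power ≈ 0.708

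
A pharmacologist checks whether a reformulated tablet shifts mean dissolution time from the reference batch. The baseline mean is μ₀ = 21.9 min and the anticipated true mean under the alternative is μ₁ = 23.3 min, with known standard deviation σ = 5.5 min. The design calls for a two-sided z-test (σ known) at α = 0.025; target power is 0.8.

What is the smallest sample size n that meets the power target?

Standardized effect: d = |μ₁ − μ₀| / σ = |23.3 − 21.9| / 5.5 = 0.2545
Set Φ(δ − 2.241) = 0.8; then δ − 2.241 = Φ⁻¹(0.8) = 0.842, giving δ = 3.083.
(For δ > 0 the lower-tail rejection region contributes negligibly to power, so the one-term inversion is standard.)
δ = d·√n ⇒ n = (δ/d)² = (3.083 / 0.2545)² = 146.70.
Rounding up, n = 147.

n = 147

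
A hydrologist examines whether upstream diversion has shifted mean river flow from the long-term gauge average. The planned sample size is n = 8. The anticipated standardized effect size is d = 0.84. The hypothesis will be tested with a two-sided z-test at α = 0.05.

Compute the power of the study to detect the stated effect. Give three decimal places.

Noncentrality parameter: δ = d·√n = 0.84 × √8 = 2.3759
Two-sided α = 0.05 → critical value z_{0.025} = 1.960.
Power = Φ(δ − 1.960) + Φ(−δ − 1.960) = Φ(0.416) + Φ(-4.336) = 0.6613 + 0.0000 = 0.6613.

Power ≈ 0.661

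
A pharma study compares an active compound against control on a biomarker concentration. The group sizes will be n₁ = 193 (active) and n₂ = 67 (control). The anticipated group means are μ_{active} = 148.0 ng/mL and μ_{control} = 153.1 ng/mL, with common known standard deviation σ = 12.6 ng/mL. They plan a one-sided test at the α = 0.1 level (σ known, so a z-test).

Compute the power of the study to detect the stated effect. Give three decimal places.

Standardized effect: d = |μ_{active} − μ_{control}| / σ = |148.0 − 153.1| / 12.6 = 0.4048
Noncentrality parameter: δ = d / √(1/n₁ + 1/n₂) = 0.4048 / √(1/193 + 1/67) = 2.8545
One-sided α = 0.1 → critical value z_{0.1} = 1.282.
Power = Φ(δ − 1.282) = Φ(1.573) = 0.9421.

Power ≈ 0.942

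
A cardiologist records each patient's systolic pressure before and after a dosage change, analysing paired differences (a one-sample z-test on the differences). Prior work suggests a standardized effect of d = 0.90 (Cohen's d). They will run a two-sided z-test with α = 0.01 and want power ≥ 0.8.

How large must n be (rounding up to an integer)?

n = 15

Set Φ(δ − 2.576) = 0.8; then δ − 2.576 = Φ⁻¹(0.8) = 0.842, giving δ = 3.417.
(Ignoring the negligible lower-tail rejection probability gives the usual closed-form inversion.)
δ = d·√n ⇒ n = (δ/d)² = (3.417 / 0.90)² = 14.42.
Round up to the next whole unit.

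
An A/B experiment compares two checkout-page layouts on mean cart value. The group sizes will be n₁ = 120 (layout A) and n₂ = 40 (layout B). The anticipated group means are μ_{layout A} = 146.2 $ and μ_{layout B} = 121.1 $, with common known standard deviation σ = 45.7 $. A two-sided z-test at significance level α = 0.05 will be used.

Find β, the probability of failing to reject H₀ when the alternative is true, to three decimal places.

Standardized effect: d = |μ_{layout A} − μ_{layout B}| / σ = |146.2 − 121.1| / 45.7 = 0.5492
Noncentrality parameter: δ = d / √(1/n₁ + 1/n₂) = 0.5492 / √(1/120 + 1/40) = 3.0083
Critical value for a two-sided test at α = 0.05: z_{α/2} = 1.960.
Power = Φ(δ − 1.960) + Φ(−δ − 1.960) = Φ(1.048) + Φ(-4.968) = 0.8528 + 0.0000 = 0.8528.
Type II error: β = 1 − power = 1 − 0.8528 = 0.1472.

β ≈ 0.147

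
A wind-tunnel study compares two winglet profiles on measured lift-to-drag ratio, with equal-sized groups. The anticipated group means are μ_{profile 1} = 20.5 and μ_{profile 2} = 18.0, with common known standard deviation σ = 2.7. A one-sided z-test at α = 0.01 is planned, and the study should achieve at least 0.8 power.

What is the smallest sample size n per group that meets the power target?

n = 24 per group

Standardized effect: d = |μ_{profile 1} − μ_{profile 2}| / σ = |20.5 − 18.0| / 2.7 = 0.9259
Set Φ(δ − 2.326) = 0.8; then δ − 2.326 = Φ⁻¹(0.8) = 0.842, giving δ = 3.168.
δ = d·√(n/2) ⇒ n = 2(δ/d)² = 2 × (3.168 / 0.9259)² = 23.41.
Rounding up, n = 24 per group.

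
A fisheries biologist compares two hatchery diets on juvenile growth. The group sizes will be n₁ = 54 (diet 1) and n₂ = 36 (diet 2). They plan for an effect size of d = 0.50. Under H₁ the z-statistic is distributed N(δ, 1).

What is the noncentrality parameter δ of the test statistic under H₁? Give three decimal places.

δ ≈ 2.324

The noncentrality parameter scales effect size by the design's sample-size factor: δ = d / √(1/n₁ + 1/n₂) = 0.50 / √(1/54 + 1/36) = 2.3238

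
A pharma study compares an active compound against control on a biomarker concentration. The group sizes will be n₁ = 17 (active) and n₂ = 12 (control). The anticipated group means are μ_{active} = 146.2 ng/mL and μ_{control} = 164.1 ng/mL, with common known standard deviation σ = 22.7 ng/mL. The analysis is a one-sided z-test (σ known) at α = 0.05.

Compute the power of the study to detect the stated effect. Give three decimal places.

Power ≈ 0.672

Standardized effect: d = |μ_{active} − μ_{control}| / σ = |146.2 − 164.1| / 22.7 = 0.7885
Noncentrality parameter: δ = d / √(1/n₁ + 1/n₂) = 0.7885 / √(1/17 + 1/12) = 2.0914
Critical value for a one-sided test at α = 0.05: z_α = 1.645.
Power = Φ(δ − 1.645) = Φ(0.447) = 0.6724.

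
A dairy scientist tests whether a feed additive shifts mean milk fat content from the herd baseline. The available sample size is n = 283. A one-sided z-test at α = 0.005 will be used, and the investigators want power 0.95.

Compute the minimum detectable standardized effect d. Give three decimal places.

d ≈ 0.251

Need Φ(δ − 2.576) = 0.95, so δ = 2.576 + 1.645 = 4.221.
δ = d·√n ⇒ d = δ/√n = 4.221/√283 = 0.2509.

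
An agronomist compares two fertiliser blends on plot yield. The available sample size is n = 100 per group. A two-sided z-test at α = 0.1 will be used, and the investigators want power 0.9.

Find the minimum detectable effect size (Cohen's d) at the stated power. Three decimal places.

d ≈ 0.414

Need Φ(δ − 1.645) = 0.9, so δ = 1.645 + 1.282 = 2.926.
(Lower-tail contribution to power is negligible for δ > 0.)
δ = d·√(n/2) ⇒ d = δ/√(n/2) = 2.926/√(100/2) = 0.4139.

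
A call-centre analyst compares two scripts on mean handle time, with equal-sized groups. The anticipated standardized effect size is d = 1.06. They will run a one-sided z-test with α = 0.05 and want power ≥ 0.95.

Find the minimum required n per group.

For power 0.95 need Φ(δ − z_{0.05}) = 0.95, so δ = z_{0.05} + z_{0.05} = 1.645 + 1.645 = 3.290.
δ = d·√(n/2) ⇒ n = 2(δ/d)² = 2 × (3.290 / 1.06)² = 19.26.
Rounding up, n = 20 per group.

n = 20 per group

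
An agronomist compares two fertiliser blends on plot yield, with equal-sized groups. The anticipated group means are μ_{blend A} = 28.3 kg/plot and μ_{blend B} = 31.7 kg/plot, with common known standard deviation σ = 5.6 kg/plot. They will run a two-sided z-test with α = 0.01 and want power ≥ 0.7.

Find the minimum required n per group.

Standardized effect: d = |μ_{blend A} − μ_{blend B}| / σ = |28.3 − 31.7| / 5.6 = 0.6071
For power 0.7 need Φ(δ − z_{0.005}) = 0.7, so δ = z_{0.005} + z_{0.30} = 2.576 + 0.524 = 3.100.
(Ignoring the negligible lower-tail rejection probability gives the usual closed-form inversion.)
δ = d·√(n/2) ⇒ n = 2(δ/d)² = 2 × (3.100 / 0.6071)² = 52.15.
Round up to the next whole unit.

n = 53 per group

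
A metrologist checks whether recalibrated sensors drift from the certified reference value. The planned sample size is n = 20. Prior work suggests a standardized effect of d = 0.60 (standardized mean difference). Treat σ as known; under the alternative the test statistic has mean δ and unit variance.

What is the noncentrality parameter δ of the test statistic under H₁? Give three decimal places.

δ = d·√n = 0.60 × √20 = 2.6833

δ ≈ 2.683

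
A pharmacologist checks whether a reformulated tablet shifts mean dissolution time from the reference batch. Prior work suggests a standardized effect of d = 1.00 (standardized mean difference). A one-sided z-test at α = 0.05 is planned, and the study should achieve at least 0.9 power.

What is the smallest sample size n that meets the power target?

n = 9

Set Φ(δ − 1.645) = 0.9; then δ − 1.645 = Φ⁻¹(0.9) = 1.282, giving δ = 2.926.
δ = d·√n ⇒ n = (δ/d)² = (2.926 / 1.00)² = 8.56.
Round up to the next whole unit.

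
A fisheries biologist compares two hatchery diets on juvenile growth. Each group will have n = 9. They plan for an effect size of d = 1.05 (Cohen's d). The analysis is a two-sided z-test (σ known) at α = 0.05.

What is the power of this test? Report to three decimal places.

Power ≈ 0.605

Noncentrality parameter: δ = d·√(n/2) = 1.05 × √(9/2) = 2.2274
Two-sided α = 0.05 → critical value z_{0.025} = 1.960.
Power = Φ(δ − 1.960) + Φ(−δ − 1.960) = Φ(0.267) + Φ(-4.187) = 0.6054 + 0.0000 = 0.6054.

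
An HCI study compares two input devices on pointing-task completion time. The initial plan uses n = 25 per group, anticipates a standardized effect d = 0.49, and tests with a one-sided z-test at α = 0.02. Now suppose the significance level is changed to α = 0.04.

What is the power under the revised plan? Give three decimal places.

δ = d·√(n/2) = 0.49 × √(25/2) = 1.7324 (unchanged). New critical value: z_{0.04} = 1.751.
Revised power = P(Z > 1.751 − δ) = Φ(-0.018) = 0.4927.

Power ≈ 0.493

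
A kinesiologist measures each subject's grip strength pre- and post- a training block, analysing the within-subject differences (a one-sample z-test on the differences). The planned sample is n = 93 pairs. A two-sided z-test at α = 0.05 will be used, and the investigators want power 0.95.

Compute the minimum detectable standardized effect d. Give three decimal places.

d ≈ 0.374

Required noncentrality: δ = z_{0.025} + z_{0.05} = 1.960 + 1.645 = 3.605.
(The second rejection-region term Φ(−δ − z_{α/2}) is negligible and dropped.)
δ = d·√n ⇒ d = δ/√n = 3.605/√93 = 0.3738.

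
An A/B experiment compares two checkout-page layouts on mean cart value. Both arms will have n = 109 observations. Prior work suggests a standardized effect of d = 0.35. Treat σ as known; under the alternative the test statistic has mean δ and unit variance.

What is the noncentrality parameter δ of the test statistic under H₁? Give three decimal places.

The noncentrality parameter scales effect size by the design's sample-size factor: δ = d·√(n/2) = 0.35 × √(109/2) = 2.5838

δ ≈ 2.584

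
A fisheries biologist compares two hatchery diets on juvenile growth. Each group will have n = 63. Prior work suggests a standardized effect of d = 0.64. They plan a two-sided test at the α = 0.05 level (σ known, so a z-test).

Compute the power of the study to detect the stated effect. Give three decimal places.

Noncentrality parameter: δ = d·√(n/2) = 0.64 × √(63/2) = 3.5920
Critical value for a two-sided test at α = 0.05: z_{α/2} = 1.960.
Power = Φ(δ − 1.960) + Φ(−δ − 1.960) = Φ(1.632) + Φ(-5.552) = 0.9487 + 0.0000 = 0.9487.

Power ≈ 0.949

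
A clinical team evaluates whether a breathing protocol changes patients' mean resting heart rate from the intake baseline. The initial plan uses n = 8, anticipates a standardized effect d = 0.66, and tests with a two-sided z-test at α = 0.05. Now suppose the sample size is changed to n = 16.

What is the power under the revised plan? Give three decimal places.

With n = 16: δ = d·√n = 0.66 × √16 = 2.6400. Critical value z_{0.025} = 1.960.
Revised power = Φ(δ − 1.960) + Φ(−δ − 1.960) = Φ(0.680) + Φ(-4.600) = 0.7518 + 0.0000 = 0.7518.

Power ≈ 0.752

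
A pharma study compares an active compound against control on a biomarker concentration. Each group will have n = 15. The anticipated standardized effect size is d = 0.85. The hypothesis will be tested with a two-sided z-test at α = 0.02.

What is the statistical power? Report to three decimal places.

Power ≈ 0.501

Noncentrality parameter: λ = d·√(n/2) = 0.85 × √(15/2) = 2.3278
Two-sided α = 0.02 → critical value z_{0.01} = 2.326.
Power = Φ(λ − 2.326) + Φ(−λ − 2.326) = Φ(0.001) + Φ(-4.654) = 0.5006 + 0.0000 = 0.5006.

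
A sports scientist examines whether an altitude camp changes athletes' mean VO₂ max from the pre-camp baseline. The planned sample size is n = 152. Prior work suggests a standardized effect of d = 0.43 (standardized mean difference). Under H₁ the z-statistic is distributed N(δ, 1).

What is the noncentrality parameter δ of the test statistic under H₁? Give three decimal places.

The noncentrality parameter scales effect size by the design's sample-size factor: δ = d·√n = 0.43 × √152 = 5.3014

δ ≈ 5.301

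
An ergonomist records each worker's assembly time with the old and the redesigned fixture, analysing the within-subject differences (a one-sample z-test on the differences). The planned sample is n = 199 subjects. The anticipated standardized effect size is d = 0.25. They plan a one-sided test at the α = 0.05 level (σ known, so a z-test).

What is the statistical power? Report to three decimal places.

Noncentrality parameter: δ = d·√n = 0.25 × √199 = 3.5267
One-sided α = 0.05 → critical value z_{0.05} = 1.645.
Power = P(Z > 1.645 − δ) = Φ(1.882) = 0.9701.

Power ≈ 0.970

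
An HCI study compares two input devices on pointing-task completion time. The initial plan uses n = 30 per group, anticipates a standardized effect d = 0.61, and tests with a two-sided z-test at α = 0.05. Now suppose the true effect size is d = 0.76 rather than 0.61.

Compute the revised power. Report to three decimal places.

With d = 0.76: δ = d·√(n/2) = 0.76 × √(30/2) = 2.9435. Critical value z_{0.025} = 1.960.
Revised power = Φ(δ − 1.960) + Φ(−δ − 1.960) = Φ(0.984) + Φ(-4.903) = 0.8373 + 0.0000 = 0.8373.

Power ≈ 0.837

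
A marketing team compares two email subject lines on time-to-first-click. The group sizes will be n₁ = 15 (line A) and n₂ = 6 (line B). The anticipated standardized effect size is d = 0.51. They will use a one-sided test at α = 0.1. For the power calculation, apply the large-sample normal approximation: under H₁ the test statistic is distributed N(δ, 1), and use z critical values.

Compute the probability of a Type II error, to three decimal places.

β ≈ 0.589

Noncentrality parameter: δ = d / √(1/n₁ + 1/n₂) = 0.51 / √(1/15 + 1/6) = 1.0558
Critical value for a one-sided test at α = 0.1: z_α = 1.282.
Power = Φ(δ − 1.282) = Φ(-0.226) = 0.4107.
Type II error: β = 1 − power = 1 − 0.4107 = 0.5893.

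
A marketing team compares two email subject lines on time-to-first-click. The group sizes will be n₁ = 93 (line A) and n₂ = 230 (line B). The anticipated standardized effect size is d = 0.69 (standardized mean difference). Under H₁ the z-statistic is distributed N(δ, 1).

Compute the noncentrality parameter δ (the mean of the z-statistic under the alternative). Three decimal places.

The noncentrality parameter scales effect size by the design's sample-size factor: δ = d / √(1/n₁ + 1/n₂) = 0.69 / √(1/93 + 1/230) = 5.6150

δ ≈ 5.615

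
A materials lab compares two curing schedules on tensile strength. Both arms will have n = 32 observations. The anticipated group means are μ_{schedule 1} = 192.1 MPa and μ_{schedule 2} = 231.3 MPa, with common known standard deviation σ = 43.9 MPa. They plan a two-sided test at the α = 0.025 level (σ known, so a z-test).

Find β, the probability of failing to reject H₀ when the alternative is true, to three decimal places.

Standardized effect: d = |μ_{schedule 1} − μ_{schedule 2}| / σ = |192.1 − 231.3| / 43.9 = 0.8929
Noncentrality parameter: δ = d·√(n/2) = 0.8929 × √(32/2) = 3.5718
Critical value for a two-sided test at α = 0.025: z_{α/2} = 2.241.
Power = Φ(δ − 2.241) + Φ(−δ − 2.241) = Φ(1.330) + Φ(-5.813) = 0.9083 + 0.0000 = 0.9083.
Type II error: β = 1 − power = 1 − 0.9083 = 0.0917.

β ≈ 0.092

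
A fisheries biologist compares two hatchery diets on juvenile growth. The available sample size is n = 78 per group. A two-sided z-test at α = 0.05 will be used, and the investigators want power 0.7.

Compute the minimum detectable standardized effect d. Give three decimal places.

d ≈ 0.398

Required noncentrality: δ = z_{0.025} + z_{0.30} = 1.960 + 0.524 = 2.484.
(The second rejection-region term Φ(−δ − z_{α/2}) is negligible and dropped.)
δ = d·√(n/2) ⇒ d = δ/√(n/2) = 2.484/√(78/2) = 0.3978.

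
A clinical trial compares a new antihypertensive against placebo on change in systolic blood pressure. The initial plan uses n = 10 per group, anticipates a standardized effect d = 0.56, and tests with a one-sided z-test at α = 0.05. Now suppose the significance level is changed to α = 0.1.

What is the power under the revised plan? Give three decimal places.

δ = d·√(n/2) = 0.56 × √(10/2) = 1.2522 (unchanged). New critical value: z_{0.1} = 1.282.
Revised power = Φ(δ − 1.282) = Φ(-0.029) = 0.4883.

Power ≈ 0.488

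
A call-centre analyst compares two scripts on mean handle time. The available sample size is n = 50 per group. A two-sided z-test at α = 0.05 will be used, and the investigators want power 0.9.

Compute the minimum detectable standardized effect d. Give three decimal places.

Required noncentrality: δ = z_{0.025} + z_{0.10} = 1.960 + 1.282 = 3.242.
(Lower-tail contribution to power is negligible for δ > 0.)
δ = d·√(n/2) ⇒ d = δ/√(n/2) = 3.242/√(50/2) = 0.6483.

d ≈ 0.648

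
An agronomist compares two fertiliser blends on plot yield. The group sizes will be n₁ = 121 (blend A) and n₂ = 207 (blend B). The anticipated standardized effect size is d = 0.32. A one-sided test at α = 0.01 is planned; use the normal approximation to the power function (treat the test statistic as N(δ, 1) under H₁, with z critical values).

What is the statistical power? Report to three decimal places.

Noncentrality parameter: δ = d / √(1/n₁ + 1/n₂) = 0.32 / √(1/121 + 1/207) = 2.7963
One-sided α = 0.01 → critical value z_{0.01} = 2.326.
Power = P(Z > 2.326 − δ) = Φ(0.470) = 0.6808.

Power ≈ 0.681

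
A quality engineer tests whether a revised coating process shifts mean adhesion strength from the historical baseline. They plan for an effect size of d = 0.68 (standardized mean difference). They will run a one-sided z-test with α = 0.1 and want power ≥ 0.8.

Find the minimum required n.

n = 10

For power 0.8 need Φ(δ − z_{0.1}) = 0.8, so δ = z_{0.1} + z_{0.20} = 1.282 + 0.842 = 2.123.
δ = d·√n ⇒ n = (δ/d)² = (2.123 / 0.68)² = 9.75.
Rounding up, n = 10.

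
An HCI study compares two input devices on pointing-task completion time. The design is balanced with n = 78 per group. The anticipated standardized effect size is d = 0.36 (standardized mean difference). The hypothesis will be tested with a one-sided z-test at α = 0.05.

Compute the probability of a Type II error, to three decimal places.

β ≈ 0.273

Noncentrality parameter: δ = d·√(n/2) = 0.36 × √(78/2) = 2.2482
Critical value for a one-sided test at α = 0.05: z_α = 1.645.
Power = P(Z > 1.645 − δ) = Φ(0.603) = 0.7269.
Type II error: β = 1 − power = 1 − 0.7269 = 0.2731.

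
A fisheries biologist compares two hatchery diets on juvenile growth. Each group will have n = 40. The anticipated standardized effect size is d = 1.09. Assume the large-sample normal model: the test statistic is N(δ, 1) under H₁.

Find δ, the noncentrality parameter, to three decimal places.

δ ≈ 4.875

The noncentrality parameter scales effect size by the design's sample-size factor: δ = d·√(n/2) = 1.09 × √(40/2) = 4.8746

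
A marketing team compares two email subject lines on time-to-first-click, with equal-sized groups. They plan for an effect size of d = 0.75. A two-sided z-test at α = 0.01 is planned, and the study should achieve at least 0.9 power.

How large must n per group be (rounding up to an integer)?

For power 0.9 need Φ(δ − z_{0.005}) = 0.9, so δ = z_{0.005} + z_{0.10} = 2.576 + 1.282 = 3.857.
(Ignoring the negligible lower-tail rejection probability gives the usual closed-form inversion.)
δ = d·√(n/2) ⇒ n = 2(δ/d)² = 2 × (3.857 / 0.75)² = 52.90.
Round up to the next whole unit.

n = 53 per group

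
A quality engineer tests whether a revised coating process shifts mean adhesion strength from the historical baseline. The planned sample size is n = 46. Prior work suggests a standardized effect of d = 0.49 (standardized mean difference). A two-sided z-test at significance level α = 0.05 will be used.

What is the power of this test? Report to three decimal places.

Noncentrality parameter: λ = d·√n = 0.49 × √46 = 3.3233
Critical value for a two-sided test at α = 0.05: z_{α/2} = 1.960.
Power = Φ(λ − 1.960) + Φ(−λ − 1.960) = Φ(1.363) + Φ(-5.283) = 0.9136 + 0.0000 = 0.9136.

Power ≈ 0.914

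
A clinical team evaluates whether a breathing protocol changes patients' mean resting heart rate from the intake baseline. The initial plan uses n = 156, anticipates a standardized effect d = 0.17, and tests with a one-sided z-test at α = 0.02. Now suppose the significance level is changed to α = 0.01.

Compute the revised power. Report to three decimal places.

Power ≈ 0.420

δ = d·√n = 0.17 × √156 = 2.1233 (unchanged). New critical value: z_{0.01} = 2.326.
Revised power = P(Z > 2.326 − δ) = Φ(-0.203) = 0.4195.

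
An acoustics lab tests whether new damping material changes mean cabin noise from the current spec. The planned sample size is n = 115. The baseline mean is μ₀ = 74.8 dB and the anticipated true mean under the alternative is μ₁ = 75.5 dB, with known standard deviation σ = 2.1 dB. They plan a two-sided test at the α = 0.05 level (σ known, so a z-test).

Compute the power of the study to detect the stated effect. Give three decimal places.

Power ≈ 0.947

Standardized effect: d = |μ₁ − μ₀| / σ = |75.5 − 74.8| / 2.1 = 0.3333
Noncentrality parameter: δ = d·√n = 0.3333 × √115 = 3.5746
Two-sided α = 0.05 → critical value z_{0.025} = 1.960.
Power = Φ(δ − 1.960) + Φ(−δ − 1.960) = Φ(1.615) + Φ(-5.535) = 0.9468 + 0.0000 = 0.9468.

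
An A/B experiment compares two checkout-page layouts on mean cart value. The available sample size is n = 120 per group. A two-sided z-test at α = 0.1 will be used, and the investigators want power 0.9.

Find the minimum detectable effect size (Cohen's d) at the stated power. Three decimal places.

d ≈ 0.378

Required noncentrality: δ = z_{0.05} + z_{0.10} = 1.645 + 1.282 = 2.926.
(Lower-tail contribution to power is negligible for δ > 0.)
δ = d·√(n/2) ⇒ d = δ/√(n/2) = 2.926/√(120/2) = 0.3778.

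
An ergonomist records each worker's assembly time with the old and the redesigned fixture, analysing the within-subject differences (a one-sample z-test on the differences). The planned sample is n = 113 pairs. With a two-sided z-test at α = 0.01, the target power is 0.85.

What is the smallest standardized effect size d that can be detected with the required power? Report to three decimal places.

d ≈ 0.340

Need Φ(δ − 2.576) = 0.85, so δ = 2.576 + 1.036 = 3.612.
(Lower-tail contribution to power is negligible for δ > 0.)
δ = d·√n ⇒ d = δ/√n = 3.612/√113 = 0.3398.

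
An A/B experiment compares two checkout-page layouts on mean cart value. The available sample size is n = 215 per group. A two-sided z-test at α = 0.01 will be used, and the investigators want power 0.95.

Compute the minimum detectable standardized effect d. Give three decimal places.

Required noncentrality: δ = z_{0.005} + z_{0.05} = 2.576 + 1.645 = 4.221.
(Lower-tail contribution to power is negligible for δ > 0.)
δ = d·√(n/2) ⇒ d = δ/√(n/2) = 4.221/√(215/2) = 0.4071.

d ≈ 0.407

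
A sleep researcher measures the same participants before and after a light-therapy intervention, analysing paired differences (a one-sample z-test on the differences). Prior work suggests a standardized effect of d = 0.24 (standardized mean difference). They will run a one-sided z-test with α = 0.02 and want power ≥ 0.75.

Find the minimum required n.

n = 130

For power 0.75 need Φ(δ − z_{0.02}) = 0.75, so δ = z_{0.02} + z_{0.25} = 2.054 + 0.674 = 2.728.
δ = d·√n ⇒ n = (δ/d)² = (2.728 / 0.24)² = 129.22.
Round up to the next whole unit.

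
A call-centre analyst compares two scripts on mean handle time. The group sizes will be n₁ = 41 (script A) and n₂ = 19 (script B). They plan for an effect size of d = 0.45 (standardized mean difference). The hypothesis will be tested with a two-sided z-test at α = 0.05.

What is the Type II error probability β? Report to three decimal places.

Noncentrality parameter: δ = d / √(1/n₁ + 1/n₂) = 0.45 / √(1/41 + 1/19) = 1.6215
Two-sided α = 0.05 → critical value z_{0.025} = 1.960.
Power = Φ(δ − 1.960) + Φ(−δ − 1.960) = Φ(-0.339) + Φ(-3.581) = 0.3675 + 0.0002 = 0.3677.
Type II error: β = 1 − power = 1 − 0.3677 = 0.6323.

β ≈ 0.632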